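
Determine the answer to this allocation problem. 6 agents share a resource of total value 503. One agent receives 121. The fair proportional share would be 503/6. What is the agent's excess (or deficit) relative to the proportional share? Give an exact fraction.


Step 1: Proportional share = 503/6
Step 2: Agent's actual allocation = 121
Step 3: Excess = 121 - 503/6 = 223/6

223/6


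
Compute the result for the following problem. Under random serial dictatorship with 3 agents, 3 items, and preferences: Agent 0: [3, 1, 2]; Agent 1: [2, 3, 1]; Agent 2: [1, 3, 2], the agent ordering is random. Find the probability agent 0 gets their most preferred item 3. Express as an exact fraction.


Step 1: Agent 0 wants item 3
Step 2: There are 6 possible orderings of agents
Step 3: In 6 orderings, agent 0 gets item 3
Step 4: Probability = 6/6 = 1

1


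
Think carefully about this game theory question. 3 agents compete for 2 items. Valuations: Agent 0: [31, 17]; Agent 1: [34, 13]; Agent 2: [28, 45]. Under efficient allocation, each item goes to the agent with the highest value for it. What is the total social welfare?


Step 1: For each item, find the maximum value among all agents.
Step 2: Item 0 -> Agent 1 (value 34)
Step 3: Item 1 -> Agent 2 (value 45)
Step 4: Total welfare = 34 + 45 = 79

79


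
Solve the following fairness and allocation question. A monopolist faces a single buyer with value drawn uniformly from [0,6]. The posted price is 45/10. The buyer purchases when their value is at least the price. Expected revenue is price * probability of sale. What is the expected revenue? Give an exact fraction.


Step 1: Posted price r = 9/2, value support [0,6]
Step 2: P(v >= r) = (6 - 9/2)/6 = 1/4
Step 3: Expected revenue = r * P(v >= r) = 9/2 * 1/4
Step 4: Revenue = 9/8

9/8


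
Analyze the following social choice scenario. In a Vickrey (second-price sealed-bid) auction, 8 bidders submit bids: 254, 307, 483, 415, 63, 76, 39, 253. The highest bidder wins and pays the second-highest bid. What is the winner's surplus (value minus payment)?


Step 1: Sort bids in descending order: 483, 415, 307, 254, 253, 76, 63, 39
Step 2: The winning bid is the highest: 483
Step 3: The payment equals the second-highest bid: 415
Step 4: Surplus = winner's bid - payment = 483 - 415 = 68

68


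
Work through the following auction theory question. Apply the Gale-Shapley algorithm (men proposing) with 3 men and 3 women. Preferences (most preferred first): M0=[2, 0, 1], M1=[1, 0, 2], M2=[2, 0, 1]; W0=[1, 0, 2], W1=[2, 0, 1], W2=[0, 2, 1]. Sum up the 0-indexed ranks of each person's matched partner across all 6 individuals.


Step 1: Run Gale-Shapley (men propose, women hold best offer):
  M0 proposes to W2; she accepts
  M1 proposes to W1; she accepts
  M2 proposes to W2; rejected
  M2 proposes to W0; she accepts
Step 2: Final matching: W0-M2, W1-M1, W2-M0
Step 3: 0-indexed ranks (man's rank of his match, then woman's): 1 + 2 + 0 + 2 + 0 + 0
Step 4: Total rank sum = 5

5


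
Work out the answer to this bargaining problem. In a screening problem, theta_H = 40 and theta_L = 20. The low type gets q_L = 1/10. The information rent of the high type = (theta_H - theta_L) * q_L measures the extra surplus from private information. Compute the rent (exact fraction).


Step 1: theta_H - theta_L = 40 - 20 = 20
Step 2: Information rent = (theta_H - theta_L) * q_L
Step 3: = 20 * 1/10
Step 4: = 2

2


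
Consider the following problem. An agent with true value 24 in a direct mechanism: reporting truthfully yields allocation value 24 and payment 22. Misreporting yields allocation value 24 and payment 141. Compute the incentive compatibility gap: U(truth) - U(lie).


Step 1: U(truth) = value - payment = 24 - 22 = 2
Step 2: U(lie) = allocation - payment = 24 - 141 = -117
Step 3: IC gap = 2 - (-117) = 119

119


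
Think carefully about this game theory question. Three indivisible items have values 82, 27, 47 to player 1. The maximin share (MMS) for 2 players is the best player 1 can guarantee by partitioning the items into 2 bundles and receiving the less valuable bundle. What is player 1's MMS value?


Step 1: Item values = 82, 27, 47
Step 2: Enumerate all 2-bundle partitions and take the smaller bundle:
  Partition 1: {82} vs {27,47} -> bundles 82, 74; min = 74
  Partition 2: {27} vs {82,47} -> bundles 27, 129; min = 27
  Partition 3: {47} vs {82,27} -> bundles 47, 109; min = 47
Step 3: MMS = max(74, 27, 47) = 74

74


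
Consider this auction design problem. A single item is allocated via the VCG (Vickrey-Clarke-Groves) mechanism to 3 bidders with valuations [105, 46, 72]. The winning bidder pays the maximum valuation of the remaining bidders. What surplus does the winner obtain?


Step 1: The winner is the agent with the highest value: agent 0 with value 105
Step 2: Values of other agents: [46, 72]
Step 3: VCG payment = max of others' values = 72
Step 4: Surplus = 105 - 72 = 33

33


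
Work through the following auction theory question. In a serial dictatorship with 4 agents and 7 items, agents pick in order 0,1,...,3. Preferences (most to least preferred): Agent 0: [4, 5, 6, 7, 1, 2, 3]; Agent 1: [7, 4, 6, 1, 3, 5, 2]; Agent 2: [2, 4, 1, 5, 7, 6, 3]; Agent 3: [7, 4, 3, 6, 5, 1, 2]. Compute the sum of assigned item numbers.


Step 1: Agent 0 picks item 4
Step 2: Agent 1 picks item 7
Step 3: Agent 2 picks item 2
Step 4: Agent 3 picks item 3
Step 5: Sum = 4 + 7 + 2 + 3 = 16

16


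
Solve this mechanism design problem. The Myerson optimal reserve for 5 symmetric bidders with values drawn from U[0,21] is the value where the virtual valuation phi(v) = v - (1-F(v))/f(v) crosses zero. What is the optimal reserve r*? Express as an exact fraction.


Step 1: For U[0,21], F(v) = v/21 and f(v) = 1/21
Step 2: phi(v) = v - (1 - v/21)/(1/21) = v - (21 - v) = 2v - 21
Step 3: Set phi(r*) = 0: 2r* - 21 = 0
Step 4: r* = 21/2 (the number of bidders n = 5 does not enter)

21/2


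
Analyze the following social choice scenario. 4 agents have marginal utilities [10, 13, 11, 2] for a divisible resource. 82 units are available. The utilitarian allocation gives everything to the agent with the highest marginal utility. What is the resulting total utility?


Step 1: The marginal utilities are [10, 13, 11, 2]
Step 2: The highest marginal utility is 13
Step 3: All 82 units go to that agent
Step 4: Total utility = 13 * 82 = 1066

1066


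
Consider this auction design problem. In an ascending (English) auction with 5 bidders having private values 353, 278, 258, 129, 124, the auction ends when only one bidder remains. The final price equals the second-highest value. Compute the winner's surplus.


Step 1: Identify the highest value: 353
Step 2: Identify the second-highest value: 278
Step 3: The final price = second-highest value = 278
Step 4: Surplus = 353 - 278 = 75

75


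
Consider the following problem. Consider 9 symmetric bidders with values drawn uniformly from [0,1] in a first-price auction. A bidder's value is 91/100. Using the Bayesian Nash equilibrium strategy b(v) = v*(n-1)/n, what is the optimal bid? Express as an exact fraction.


Step 1: The symmetric BNE bidding function is b(v) = v * (n-1) / n
Step 2: Substitute v = 91/100 and n = 9
Step 3: b = 91/100 * 8/9
Step 4: b = 182/225

182/225


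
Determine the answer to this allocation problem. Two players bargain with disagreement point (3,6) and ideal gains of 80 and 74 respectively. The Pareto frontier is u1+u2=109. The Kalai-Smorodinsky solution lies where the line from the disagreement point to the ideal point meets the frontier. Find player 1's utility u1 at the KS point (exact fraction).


Step 1: At the KS point, (u1-d1)/r1 = (u2-d2)/r2 = t and u1+u2 = 109
Step 2: u1 = d1 + r1*t and u2 = d2 + r2*t, so (d1 + r1*t) + (d2 + r2*t) = 109
Step 3: t = (109 - 3 - 6)/(80 + 74) = 100/154 = 50/77
Step 4: u1 = d1 + r1*t = 3 + 80 * 50/77 = 4231/77
Step 5: (Check: u2 = d2 + r2*t = 4162/77; u1+u2 = 4231/77 + 4162/77 = 109, on the frontier.)

4231/77


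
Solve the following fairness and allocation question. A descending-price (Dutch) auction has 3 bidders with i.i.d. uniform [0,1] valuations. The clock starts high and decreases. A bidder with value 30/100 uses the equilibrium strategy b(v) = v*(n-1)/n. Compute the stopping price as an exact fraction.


Step 1: Dutch auctions are strategically equivalent to first-price auctions
Step 2: The equilibrium bid is b(v) = v*(n-1)/n
Step 3: b = 3/10 * 2/3
Step 4: b = 1/5

1/5


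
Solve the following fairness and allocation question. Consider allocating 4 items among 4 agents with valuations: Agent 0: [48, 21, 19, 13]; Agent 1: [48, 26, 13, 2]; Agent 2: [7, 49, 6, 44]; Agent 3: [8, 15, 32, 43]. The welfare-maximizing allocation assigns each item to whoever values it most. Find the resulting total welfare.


Step 1: For each item, find the maximum value among all agents.
Step 2: Item 0 -> Agent 0 (value 48)
Step 3: Item 1 -> Agent 2 (value 49)
Step 4: Item 2 -> Agent 3 (value 32)
Step 5: Item 3 -> Agent 2 (value 44)
Step 6: Total welfare = 48 + 49 + 32 + 44 = 173

173


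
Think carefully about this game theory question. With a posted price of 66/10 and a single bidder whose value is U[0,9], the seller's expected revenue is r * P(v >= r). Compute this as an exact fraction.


Step 1: Posted price r = 33/5, value support [0,9]
Step 2: P(v >= r) = (9 - 33/5)/9 = 4/15
Step 3: Expected revenue = r * P(v >= r) = 33/5 * 4/15
Step 4: Revenue = 44/25

44/25


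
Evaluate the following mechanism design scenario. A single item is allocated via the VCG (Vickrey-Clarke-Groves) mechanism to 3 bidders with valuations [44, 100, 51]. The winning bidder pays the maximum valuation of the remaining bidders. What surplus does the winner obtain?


Step 1: The winner is the agent with the highest value: agent 1 with value 100
Step 2: Values of other agents: [44, 51]
Step 3: VCG payment = max of others' values = 51
Step 4: Surplus = 100 - 51 = 49

49


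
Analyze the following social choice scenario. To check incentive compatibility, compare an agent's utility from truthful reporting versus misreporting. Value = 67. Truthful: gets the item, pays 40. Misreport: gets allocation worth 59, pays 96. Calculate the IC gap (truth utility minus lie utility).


Step 1: U(truth) = value - payment = 67 - 40 = 27
Step 2: U(lie) = allocation - payment = 59 - 96 = -37
Step 3: IC gap = 27 - (-37) = 64

64


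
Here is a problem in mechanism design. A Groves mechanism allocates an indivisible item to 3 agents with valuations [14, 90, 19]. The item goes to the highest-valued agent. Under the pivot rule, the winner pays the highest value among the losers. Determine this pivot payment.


Step 1: The efficient winner is agent 1 with value 90
Step 2: Other agents' values: [14, 19]
Step 3: Pivot payment = max(others) = 19
Step 4: The winner pays 19

19


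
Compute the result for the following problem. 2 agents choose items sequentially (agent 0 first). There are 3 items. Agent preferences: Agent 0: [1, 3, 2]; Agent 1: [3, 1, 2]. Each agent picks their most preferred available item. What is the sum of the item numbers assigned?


Step 1: Agent 0 picks item 1
Step 2: Agent 1 picks item 3
Step 3: Sum = 1 + 3 = 4

4


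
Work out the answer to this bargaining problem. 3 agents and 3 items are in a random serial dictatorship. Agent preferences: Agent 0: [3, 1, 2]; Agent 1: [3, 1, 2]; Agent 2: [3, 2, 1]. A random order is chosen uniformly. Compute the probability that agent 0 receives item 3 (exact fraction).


Step 1: Agent 0 wants item 3
Step 2: There are 6 possible orderings of agents
Step 3: In 2 orderings, agent 0 gets item 3
Step 4: Probability = 2/6 = 1/3

1/3


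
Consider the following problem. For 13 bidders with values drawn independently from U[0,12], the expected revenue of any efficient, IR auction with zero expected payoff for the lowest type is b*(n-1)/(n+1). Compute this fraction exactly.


Step 1: By Revenue Equivalence, expected revenue = b*(n-1)/(n+1)
Step 2: Substituting n = 13, b = 12
Step 3: Revenue = 12*(13-1)/(13+1) = 12*12/14
Step 4: Revenue = 144/14 = 72/7

72/7


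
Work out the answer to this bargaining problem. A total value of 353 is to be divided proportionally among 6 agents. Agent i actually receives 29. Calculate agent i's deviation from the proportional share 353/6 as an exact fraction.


Step 1: Proportional share = 353/6
Step 2: Agent's actual allocation = 29
Step 3: Excess = 29 - 353/6 = -179/6

-179/6


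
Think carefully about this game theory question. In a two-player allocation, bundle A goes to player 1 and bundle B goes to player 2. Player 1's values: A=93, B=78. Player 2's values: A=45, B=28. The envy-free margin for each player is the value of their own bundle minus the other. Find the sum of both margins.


Step 1: Player 1's margin = v1(A) - v1(B) = 93 - 78 = 15
Step 2: Player 2's margin = v2(B) - v2(A) = 28 - 45 = -17
Step 3: Total margin = 15 + -17 = -2

-2


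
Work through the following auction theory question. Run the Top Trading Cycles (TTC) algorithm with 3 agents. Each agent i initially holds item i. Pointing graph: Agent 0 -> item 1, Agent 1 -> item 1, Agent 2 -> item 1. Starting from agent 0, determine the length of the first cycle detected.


Step 1: Trace the pointer graph from agent 0: 0 -> 1 -> 1
Step 2: A cycle is detected when we revisit agent 1
Step 3: The cycle is: 1 -> 1
Step 4: Cycle length = 1

1


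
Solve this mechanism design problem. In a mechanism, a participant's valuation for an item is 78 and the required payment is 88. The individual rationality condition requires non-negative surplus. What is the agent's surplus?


Step 1: Surplus = value - payment = 78 - 88 = -10
Step 2: IR is violated (surplus < 0)

-10


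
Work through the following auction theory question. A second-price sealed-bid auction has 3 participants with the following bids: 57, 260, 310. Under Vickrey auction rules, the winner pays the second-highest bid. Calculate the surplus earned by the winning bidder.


Step 1: Sort bids in descending order: 310, 260, 57
Step 2: The winning bid is the highest: 310
Step 3: The payment equals the second-highest bid: 260
Step 4: Surplus = winner's bid - payment = 310 - 260 = 50

50


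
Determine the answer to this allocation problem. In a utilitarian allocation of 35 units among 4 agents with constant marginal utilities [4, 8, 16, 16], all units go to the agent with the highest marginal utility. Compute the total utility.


Step 1: The marginal utilities are [4, 8, 16, 16]
Step 2: The highest marginal utility is 16
Step 3: All 35 units go to that agent
Step 4: Total utility = 16 * 35 = 560

560


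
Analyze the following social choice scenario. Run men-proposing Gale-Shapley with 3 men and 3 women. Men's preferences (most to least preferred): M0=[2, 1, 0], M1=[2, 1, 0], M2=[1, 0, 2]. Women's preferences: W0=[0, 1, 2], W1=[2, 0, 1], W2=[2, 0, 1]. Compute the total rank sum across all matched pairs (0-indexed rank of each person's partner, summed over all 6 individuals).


Step 1: Run Gale-Shapley (men propose, women hold best offer):
  M0 proposes to W2; she accepts
  M1 proposes to W2; rejected
  M1 proposes to W1; she accepts
  M2 proposes to W1; she switches from M1
  M1 proposes to W0; she accepts
Step 2: Final matching: W0-M1, W1-M2, W2-M0
Step 3: 0-indexed ranks (man's rank of his match, then woman's): 2 + 1 + 0 + 0 + 0 + 1
Step 4: Total rank sum = 4

4


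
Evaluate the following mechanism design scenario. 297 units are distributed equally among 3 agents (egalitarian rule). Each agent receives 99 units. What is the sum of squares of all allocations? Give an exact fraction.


Step 1: Each agent's share = 297/3 = 99
Step 2: Square of each share = (99)^2 = 9801
Step 3: Sum of squares = 3 * 9801 = 29403

29403


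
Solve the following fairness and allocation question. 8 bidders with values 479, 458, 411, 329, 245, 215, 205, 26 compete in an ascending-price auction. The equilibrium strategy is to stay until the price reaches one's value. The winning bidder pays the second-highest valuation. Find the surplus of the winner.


Step 1: Identify the highest value: 479
Step 2: Identify the second-highest value: 458
Step 3: The final price = second-highest value = 458
Step 4: Surplus = 479 - 458 = 21

21


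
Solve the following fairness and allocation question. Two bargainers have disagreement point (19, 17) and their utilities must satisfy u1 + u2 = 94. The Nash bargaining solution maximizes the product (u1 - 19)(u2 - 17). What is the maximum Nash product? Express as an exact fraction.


Step 1: The Nash solution splits surplus symmetrically above the disagreement point
Step 2: u1 = (total + d1 - d2)/2 = (94 + 19 - 17)/2 = 48
Step 3: u2 = (total - d1 + d2)/2 = (94 - 19 + 17)/2 = 46
Step 4: Nash product = (48 - 19) * (46 - 17)
Step 5: = 29 * 29 = 841

841


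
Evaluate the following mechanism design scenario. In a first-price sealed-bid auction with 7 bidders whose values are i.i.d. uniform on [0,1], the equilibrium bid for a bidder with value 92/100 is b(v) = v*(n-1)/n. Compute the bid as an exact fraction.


Step 1: The symmetric BNE bidding function is b(v) = v * (n-1) / n
Step 2: Substitute v = 23/25 and n = 7
Step 3: b = 23/25 * 6/7
Step 4: b = 138/175

138/175


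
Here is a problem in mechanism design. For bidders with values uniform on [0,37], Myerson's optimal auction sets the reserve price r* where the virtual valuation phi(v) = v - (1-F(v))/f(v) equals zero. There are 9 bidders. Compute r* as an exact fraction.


Step 1: For U[0,37], F(v) = v/37 and f(v) = 1/37
Step 2: phi(v) = v - (1 - v/37)/(1/37) = v - (37 - v) = 2v - 37
Step 3: Set phi(r*) = 0: 2r* - 37 = 0
Step 4: r* = 37/2 (the number of bidders n = 9 does not enter)

37/2


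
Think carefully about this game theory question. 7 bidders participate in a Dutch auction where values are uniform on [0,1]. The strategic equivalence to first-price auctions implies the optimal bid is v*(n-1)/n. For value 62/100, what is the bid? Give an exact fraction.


Step 1: Dutch auctions are strategically equivalent to first-price auctions
Step 2: The equilibrium bid is b(v) = v*(n-1)/n
Step 3: b = 31/50 * 6/7
Step 4: b = 93/175

93/175


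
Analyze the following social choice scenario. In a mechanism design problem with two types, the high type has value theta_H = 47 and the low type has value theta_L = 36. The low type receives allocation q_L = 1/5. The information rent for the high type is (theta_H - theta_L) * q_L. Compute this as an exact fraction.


Step 1: theta_H - theta_L = 47 - 36 = 11
Step 2: Information rent = (theta_H - theta_L) * q_L
Step 3: = 11 * 1/5
Step 4: = 11/5

11/5


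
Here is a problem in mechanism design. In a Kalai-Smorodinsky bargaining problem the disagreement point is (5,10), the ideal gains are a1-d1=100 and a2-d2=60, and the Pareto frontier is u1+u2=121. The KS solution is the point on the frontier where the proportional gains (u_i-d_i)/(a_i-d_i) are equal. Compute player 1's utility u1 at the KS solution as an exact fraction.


Step 1: At the KS point, (u1-d1)/r1 = (u2-d2)/r2 = t and u1+u2 = 121
Step 2: u1 = d1 + r1*t and u2 = d2 + r2*t, so (d1 + r1*t) + (d2 + r2*t) = 121
Step 3: t = (121 - 5 - 10)/(100 + 60) = 106/160 = 53/80
Step 4: u1 = d1 + r1*t = 5 + 100 * 53/80 = 285/4
Step 5: (Check: u2 = d2 + r2*t = 199/4; u1+u2 = 285/4 + 199/4 = 121, on the frontier.)

285/4


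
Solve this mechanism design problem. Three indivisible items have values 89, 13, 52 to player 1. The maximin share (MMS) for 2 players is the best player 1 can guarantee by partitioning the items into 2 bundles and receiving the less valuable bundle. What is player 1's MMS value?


Step 1: Item values = 89, 13, 52
Step 2: Enumerate all 2-bundle partitions and take the smaller bundle:
  Partition 1: {89} vs {13,52} -> bundles 89, 65; min = 65
  Partition 2: {13} vs {89,52} -> bundles 13, 141; min = 13
  Partition 3: {52} vs {89,13} -> bundles 52, 102; min = 52
Step 3: MMS = max(65, 13, 52) = 65

65


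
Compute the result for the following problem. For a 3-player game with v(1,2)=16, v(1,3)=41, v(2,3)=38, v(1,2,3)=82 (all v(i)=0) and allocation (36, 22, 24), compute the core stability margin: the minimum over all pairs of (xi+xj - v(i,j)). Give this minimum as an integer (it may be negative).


Step 1: Slack for coalition (1,2): x1+x2 - v12 = 58 - 16 = 42
Step 2: Slack for coalition (1,3): x1+x3 - v13 = 60 - 41 = 19
Step 3: Slack for coalition (2,3): x2+x3 - v23 = 46 - 38 = 8
Step 4: Minimum slack = min(42, 19, 8) = 8, attained by (2,3); no pair can gain by deviating, so the allocation is in the core

8


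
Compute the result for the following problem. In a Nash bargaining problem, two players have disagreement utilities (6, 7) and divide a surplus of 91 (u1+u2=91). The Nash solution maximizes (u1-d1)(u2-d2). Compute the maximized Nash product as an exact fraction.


Step 1: The Nash solution splits surplus symmetrically above the disagreement point
Step 2: u1 = (total + d1 - d2)/2 = (91 + 6 - 7)/2 = 45
Step 3: u2 = (total - d1 + d2)/2 = (91 - 6 + 7)/2 = 46
Step 4: Nash product = (45 - 6) * (46 - 7)
Step 5: = 39 * 39 = 1521

1521


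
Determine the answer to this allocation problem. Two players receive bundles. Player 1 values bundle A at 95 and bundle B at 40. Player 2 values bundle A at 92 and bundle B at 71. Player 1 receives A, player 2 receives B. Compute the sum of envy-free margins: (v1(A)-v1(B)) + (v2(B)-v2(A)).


Step 1: Player 1's margin = v1(A) - v1(B) = 95 - 40 = 55
Step 2: Player 2's margin = v2(B) - v2(A) = 71 - 92 = -21
Step 3: Total margin = 55 + -21 = 34

34


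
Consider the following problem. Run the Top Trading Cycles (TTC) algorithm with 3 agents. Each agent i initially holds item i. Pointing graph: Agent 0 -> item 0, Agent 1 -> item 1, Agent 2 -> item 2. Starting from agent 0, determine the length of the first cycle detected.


Step 1: Trace the pointer graph from agent 0: 0 -> 0
Step 2: A cycle is detected when we revisit agent 0
Step 3: The cycle is: 0 -> 0
Step 4: Cycle length = 1

1


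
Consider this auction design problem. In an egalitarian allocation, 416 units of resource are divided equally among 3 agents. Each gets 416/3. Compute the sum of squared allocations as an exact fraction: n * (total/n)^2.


Step 1: Each agent's share = 416/3
Step 2: Square of each share = (416/3)^2 = 173056/9
Step 3: Sum of squares = 3 * 173056/9 = 173056/3

173056/3


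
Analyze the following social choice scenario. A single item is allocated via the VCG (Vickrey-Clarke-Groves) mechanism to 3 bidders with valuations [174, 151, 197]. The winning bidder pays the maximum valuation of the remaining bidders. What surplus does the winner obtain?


Step 1: The winner is the agent with the highest value: agent 2 with value 197
Step 2: Values of other agents: [174, 151]
Step 3: VCG payment = max of others' values = 174
Step 4: Surplus = 197 - 174 = 23

23


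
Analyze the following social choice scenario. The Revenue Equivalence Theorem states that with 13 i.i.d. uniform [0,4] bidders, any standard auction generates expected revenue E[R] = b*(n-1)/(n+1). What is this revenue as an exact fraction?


Step 1: By Revenue Equivalence, expected revenue = b*(n-1)/(n+1)
Step 2: Substituting n = 13, b = 4
Step 3: Revenue = 4*(13-1)/(13+1) = 4*12/14
Step 4: Revenue = 48/14 = 24/7

24/7


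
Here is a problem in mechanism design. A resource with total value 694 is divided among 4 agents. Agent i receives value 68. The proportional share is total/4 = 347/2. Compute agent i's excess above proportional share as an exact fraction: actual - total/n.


Step 1: Proportional share = 694/4 = 347/2
Step 2: Agent's actual allocation = 68
Step 3: Excess = 68 - 347/2 = -211/2

-211/2


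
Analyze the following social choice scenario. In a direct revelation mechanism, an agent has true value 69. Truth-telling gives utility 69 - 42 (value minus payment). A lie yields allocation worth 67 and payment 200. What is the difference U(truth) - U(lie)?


Step 1: U(truth) = value - payment = 69 - 42 = 27
Step 2: U(lie) = allocation - payment = 67 - 200 = -133
Step 3: IC gap = 27 - (-133) = 160

160


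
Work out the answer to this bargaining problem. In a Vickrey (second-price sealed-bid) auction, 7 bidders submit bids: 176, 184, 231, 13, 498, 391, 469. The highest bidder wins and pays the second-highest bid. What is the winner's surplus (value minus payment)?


Step 1: Sort bids in descending order: 498, 469, 391, 231, 184, 176, 13
Step 2: The winning bid is the highest: 498
Step 3: The payment equals the second-highest bid: 469
Step 4: Surplus = winner's bid - payment = 498 - 469 = 29

29


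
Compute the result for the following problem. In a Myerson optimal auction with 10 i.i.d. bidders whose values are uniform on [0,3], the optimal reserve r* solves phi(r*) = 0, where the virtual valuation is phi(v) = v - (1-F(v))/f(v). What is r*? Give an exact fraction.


Step 1: For U[0,3], F(v) = v/3 and f(v) = 1/3
Step 2: phi(v) = v - (1 - v/3)/(1/3) = v - (3 - v) = 2v - 3
Step 3: Set phi(r*) = 0: 2r* - 3 = 0
Step 4: r* = 3/2 (the number of bidders n = 10 does not enter)

3/2


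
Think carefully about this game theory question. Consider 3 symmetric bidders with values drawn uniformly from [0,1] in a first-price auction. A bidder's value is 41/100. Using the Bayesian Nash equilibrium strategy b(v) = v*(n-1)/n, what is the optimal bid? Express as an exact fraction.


Step 1: The symmetric BNE bidding function is b(v) = v * (n-1) / n
Step 2: Substitute v = 41/100 and n = 3
Step 3: b = 41/100 * 2/3
Step 4: b = 41/150

41/150


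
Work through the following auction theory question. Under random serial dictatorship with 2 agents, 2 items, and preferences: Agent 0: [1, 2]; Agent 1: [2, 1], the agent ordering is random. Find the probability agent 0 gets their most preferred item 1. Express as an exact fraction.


Step 1: Agent 0 wants item 1
Step 2: There are 2 possible orderings of agents
Step 3: In 2 orderings, agent 0 gets item 1
Step 4: Probability = 2/2 = 1

1


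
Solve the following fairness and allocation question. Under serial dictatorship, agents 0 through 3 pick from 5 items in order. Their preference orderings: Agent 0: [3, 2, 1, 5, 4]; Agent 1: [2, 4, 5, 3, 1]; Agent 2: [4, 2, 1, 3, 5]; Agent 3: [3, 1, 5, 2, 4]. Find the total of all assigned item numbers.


Step 1: Agent 0 picks item 3
Step 2: Agent 1 picks item 2
Step 3: Agent 2 picks item 4
Step 4: Agent 3 picks item 1
Step 5: Sum = 3 + 2 + 4 + 1 = 10

10


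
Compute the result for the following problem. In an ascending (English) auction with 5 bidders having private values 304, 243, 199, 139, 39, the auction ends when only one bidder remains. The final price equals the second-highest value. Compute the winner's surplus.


Step 1: Identify the highest value: 304
Step 2: Identify the second-highest value: 243
Step 3: The final price = second-highest value = 243
Step 4: Surplus = 304 - 243 = 61

61


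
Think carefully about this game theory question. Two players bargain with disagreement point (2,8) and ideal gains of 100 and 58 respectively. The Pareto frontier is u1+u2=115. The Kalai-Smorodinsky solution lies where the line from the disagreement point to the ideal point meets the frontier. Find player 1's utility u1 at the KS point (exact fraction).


Step 1: At the KS point, (u1-d1)/r1 = (u2-d2)/r2 = t and u1+u2 = 115
Step 2: u1 = d1 + r1*t and u2 = d2 + r2*t, so (d1 + r1*t) + (d2 + r2*t) = 115
Step 3: t = (115 - 2 - 8)/(100 + 58) = 105/158
Step 4: u1 = d1 + r1*t = 2 + 100 * 105/158 = 5408/79
Step 5: (Check: u2 = d2 + r2*t = 3677/79; u1+u2 = 5408/79 + 3677/79 = 115, on the frontier.)

5408/79


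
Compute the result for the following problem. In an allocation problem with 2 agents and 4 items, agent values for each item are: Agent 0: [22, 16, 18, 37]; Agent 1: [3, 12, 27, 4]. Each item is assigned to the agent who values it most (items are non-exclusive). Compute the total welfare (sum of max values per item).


Step 1: For each item, find the maximum value among all agents.
Step 2: Item 0 -> Agent 0 (value 22)
Step 3: Item 1 -> Agent 0 (value 16)
Step 4: Item 2 -> Agent 1 (value 27)
Step 5: Item 3 -> Agent 0 (value 37)
Step 6: Total welfare = 22 + 16 + 27 + 37 = 102

102


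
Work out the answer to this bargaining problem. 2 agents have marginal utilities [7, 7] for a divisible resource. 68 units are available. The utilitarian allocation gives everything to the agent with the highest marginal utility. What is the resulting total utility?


Step 1: The marginal utilities are [7, 7]
Step 2: The highest marginal utility is 7
Step 3: All 68 units go to that agent
Step 4: Total utility = 7 * 68 = 476

476


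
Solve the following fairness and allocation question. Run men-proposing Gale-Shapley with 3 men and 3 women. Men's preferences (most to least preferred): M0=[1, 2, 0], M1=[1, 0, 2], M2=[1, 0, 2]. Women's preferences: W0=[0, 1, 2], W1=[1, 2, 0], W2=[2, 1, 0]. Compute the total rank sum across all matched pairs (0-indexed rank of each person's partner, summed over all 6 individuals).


Step 1: Run Gale-Shapley (men propose, women hold best offer):
  M0 proposes to W1; she accepts
  M1 proposes to W1; she switches from M0
  M2 proposes to W1; rejected
  M2 proposes to W0; she accepts
  M0 proposes to W2; she accepts
Step 2: Final matching: W0-M2, W1-M1, W2-M0
Step 3: 0-indexed ranks (man's rank of his match, then woman's): 1 + 2 + 0 + 0 + 1 + 2
Step 4: Total rank sum = 6

6


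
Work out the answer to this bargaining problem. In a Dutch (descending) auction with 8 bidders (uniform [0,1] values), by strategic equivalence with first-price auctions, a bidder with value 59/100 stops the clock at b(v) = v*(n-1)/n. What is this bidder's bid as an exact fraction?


Step 1: Dutch auctions are strategically equivalent to first-price auctions
Step 2: The equilibrium bid is b(v) = v*(n-1)/n
Step 3: b = 59/100 * 7/8
Step 4: b = 413/800

413/800


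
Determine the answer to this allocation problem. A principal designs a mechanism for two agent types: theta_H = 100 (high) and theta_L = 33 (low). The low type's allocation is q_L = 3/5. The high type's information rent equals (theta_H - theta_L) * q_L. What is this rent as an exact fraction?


Step 1: theta_H - theta_L = 100 - 33 = 67
Step 2: Information rent = (theta_H - theta_L) * q_L
Step 3: = 67 * 3/5
Step 4: = 201/5

201/5


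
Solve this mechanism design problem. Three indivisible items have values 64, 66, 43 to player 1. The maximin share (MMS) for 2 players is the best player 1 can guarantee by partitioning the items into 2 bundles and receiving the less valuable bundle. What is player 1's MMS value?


Step 1: Item values = 64, 66, 43
Step 2: Enumerate all 2-bundle partitions and take the smaller bundle:
  Partition 1: {64} vs {66,43} -> bundles 64, 109; min = 64
  Partition 2: {66} vs {64,43} -> bundles 66, 107; min = 66
  Partition 3: {43} vs {64,66} -> bundles 43, 130; min = 43
Step 3: MMS = max(64, 66, 43) = 66

66


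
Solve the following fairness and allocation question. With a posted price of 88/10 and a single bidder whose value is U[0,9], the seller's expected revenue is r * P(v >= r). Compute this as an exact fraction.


Step 1: Posted price r = 44/5, value support [0,9]
Step 2: P(v >= r) = (9 - 44/5)/9 = 1/45
Step 3: Expected revenue = r * P(v >= r) = 44/5 * 1/45
Step 4: Revenue = 44/225

44/225


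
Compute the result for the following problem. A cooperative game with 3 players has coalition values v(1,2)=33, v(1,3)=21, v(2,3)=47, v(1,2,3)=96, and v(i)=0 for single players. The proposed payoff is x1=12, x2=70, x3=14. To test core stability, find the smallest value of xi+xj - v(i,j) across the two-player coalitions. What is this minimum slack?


Step 1: Slack for coalition (1,2): x1+x2 - v12 = 82 - 33 = 49
Step 2: Slack for coalition (1,3): x1+x3 - v13 = 26 - 21 = 5
Step 3: Slack for coalition (2,3): x2+x3 - v23 = 84 - 47 = 37
Step 4: Minimum slack = min(49, 5, 37) = 5, attained by (1,3); no pair can gain by deviating, so the allocation is in the core

5


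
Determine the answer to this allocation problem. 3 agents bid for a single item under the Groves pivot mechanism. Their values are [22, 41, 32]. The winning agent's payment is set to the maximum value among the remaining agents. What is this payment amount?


Step 1: The efficient winner is agent 1 with value 41
Step 2: Other agents' values: [22, 32]
Step 3: Pivot payment = max(others) = 32
Step 4: The winner pays 32

32


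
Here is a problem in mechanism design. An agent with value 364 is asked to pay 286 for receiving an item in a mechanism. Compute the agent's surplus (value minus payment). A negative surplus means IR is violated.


Step 1: Surplus = value - payment = 364 - 286 = 78
Step 2: IR is satisfied (surplus >= 0)

78


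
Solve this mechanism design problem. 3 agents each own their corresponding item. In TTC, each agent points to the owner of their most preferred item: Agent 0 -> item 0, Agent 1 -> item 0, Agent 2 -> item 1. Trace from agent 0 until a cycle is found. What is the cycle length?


Step 1: Trace the pointer graph from agent 0: 0 -> 0
Step 2: A cycle is detected when we revisit agent 0
Step 3: The cycle is: 0 -> 0
Step 4: Cycle length = 1

1


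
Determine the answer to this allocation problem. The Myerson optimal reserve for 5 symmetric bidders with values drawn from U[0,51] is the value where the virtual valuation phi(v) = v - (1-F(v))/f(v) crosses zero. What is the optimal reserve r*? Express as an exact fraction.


Step 1: For U[0,51], F(v) = v/51 and f(v) = 1/51
Step 2: phi(v) = v - (1 - v/51)/(1/51) = v - (51 - v) = 2v - 51
Step 3: Set phi(r*) = 0: 2r* - 51 = 0
Step 4: r* = 51/2 (the number of bidders n = 5 does not enter)

51/2


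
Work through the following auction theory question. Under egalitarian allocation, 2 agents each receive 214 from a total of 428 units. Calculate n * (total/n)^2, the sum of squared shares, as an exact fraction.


Step 1: Each agent's share = 428/2 = 214
Step 2: Square of each share = (214)^2 = 45796
Step 3: Sum of squares = 2 * 45796 = 91592

91592


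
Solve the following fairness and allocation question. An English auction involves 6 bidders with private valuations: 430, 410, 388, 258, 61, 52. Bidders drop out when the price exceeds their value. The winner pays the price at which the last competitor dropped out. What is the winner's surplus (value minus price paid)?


Step 1: Identify the highest value: 430
Step 2: Identify the second-highest value: 410
Step 3: The final price = second-highest value = 410
Step 4: Surplus = 430 - 410 = 20

20


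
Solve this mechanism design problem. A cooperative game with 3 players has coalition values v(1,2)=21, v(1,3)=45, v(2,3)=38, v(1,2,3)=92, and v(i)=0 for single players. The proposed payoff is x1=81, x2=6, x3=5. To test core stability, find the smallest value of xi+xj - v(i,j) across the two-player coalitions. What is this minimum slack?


Step 1: Slack for coalition (1,2): x1+x2 - v12 = 87 - 21 = 66
Step 2: Slack for coalition (1,3): x1+x3 - v13 = 86 - 45 = 41
Step 3: Slack for coalition (2,3): x2+x3 - v23 = 11 - 38 = -27
Step 4: Minimum slack = min(66, 41, -27) = -27, attained by (2,3); coalition (2,3) can block (slack < 0), so the allocation is not in the core

-27


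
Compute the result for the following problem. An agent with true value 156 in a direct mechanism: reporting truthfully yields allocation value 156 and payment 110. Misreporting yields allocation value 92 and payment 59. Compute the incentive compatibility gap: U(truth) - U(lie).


Step 1: U(truth) = value - payment = 156 - 110 = 46
Step 2: U(lie) = allocation - payment = 92 - 59 = 33
Step 3: IC gap = 46 - 33 = 13

13


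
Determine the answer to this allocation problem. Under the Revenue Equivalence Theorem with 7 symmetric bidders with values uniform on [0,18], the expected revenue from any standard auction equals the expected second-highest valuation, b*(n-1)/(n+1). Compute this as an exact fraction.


Step 1: By Revenue Equivalence, expected revenue = b*(n-1)/(n+1)
Step 2: Substituting n = 7, b = 18
Step 3: Revenue = 18*(7-1)/(7+1) = 18*6/8
Step 4: Revenue = 108/8 = 27/2

27/2


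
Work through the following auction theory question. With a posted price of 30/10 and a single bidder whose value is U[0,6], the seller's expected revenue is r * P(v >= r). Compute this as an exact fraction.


Step 1: Posted price r = 3, value support [0,6]
Step 2: P(v >= r) = (6 - 3)/6 = 1/2
Step 3: Expected revenue = r * P(v >= r) = 3 * 1/2
Step 4: Revenue = 3/2

3/2


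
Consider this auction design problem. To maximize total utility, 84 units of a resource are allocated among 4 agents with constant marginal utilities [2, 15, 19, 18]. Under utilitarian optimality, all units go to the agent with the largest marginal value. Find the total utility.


Step 1: The marginal utilities are [2, 15, 19, 18]
Step 2: The highest marginal utility is 19
Step 3: All 84 units go to that agent
Step 4: Total utility = 19 * 84 = 1596

1596


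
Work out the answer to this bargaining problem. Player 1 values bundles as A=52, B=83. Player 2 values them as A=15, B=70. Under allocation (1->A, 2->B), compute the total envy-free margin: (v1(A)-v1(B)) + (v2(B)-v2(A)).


Step 1: Player 1's margin = v1(A) - v1(B) = 52 - 83 = -31
Step 2: Player 2's margin = v2(B) - v2(A) = 70 - 15 = 55
Step 3: Total margin = -31 + 55 = 24

24


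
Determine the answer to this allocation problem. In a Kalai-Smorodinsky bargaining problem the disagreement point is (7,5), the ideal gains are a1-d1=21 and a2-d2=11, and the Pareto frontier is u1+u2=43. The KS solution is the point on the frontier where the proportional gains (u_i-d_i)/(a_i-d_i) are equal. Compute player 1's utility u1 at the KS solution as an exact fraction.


Step 1: At the KS point, (u1-d1)/r1 = (u2-d2)/r2 = t and u1+u2 = 43
Step 2: u1 = d1 + r1*t and u2 = d2 + r2*t, so (d1 + r1*t) + (d2 + r2*t) = 43
Step 3: t = (43 - 7 - 5)/(21 + 11) = 31/32
Step 4: u1 = d1 + r1*t = 7 + 21 * 31/32 = 875/32
Step 5: (Check: u2 = d2 + r2*t = 501/32; u1+u2 = 875/32 + 501/32 = 43, on the frontier.)

875/32


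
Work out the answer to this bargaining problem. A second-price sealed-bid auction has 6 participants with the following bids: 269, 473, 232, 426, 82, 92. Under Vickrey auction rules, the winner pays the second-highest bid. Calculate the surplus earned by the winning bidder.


Step 1: Sort bids in descending order: 473, 426, 269, 232, 92, 82
Step 2: The winning bid is the highest: 473
Step 3: The payment equals the second-highest bid: 426
Step 4: Surplus = winner's bid - payment = 473 - 426 = 47

47


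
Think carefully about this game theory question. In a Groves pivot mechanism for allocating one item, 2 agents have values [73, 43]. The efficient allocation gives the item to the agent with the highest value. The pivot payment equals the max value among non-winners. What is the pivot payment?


Step 1: The efficient winner is agent 0 with value 73
Step 2: Other agents' values: [43]
Step 3: Pivot payment = max(others) = 43
Step 4: The winner pays 43

43


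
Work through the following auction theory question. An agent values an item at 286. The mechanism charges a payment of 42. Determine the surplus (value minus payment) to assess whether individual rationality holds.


Step 1: Surplus = value - payment = 286 - 42 = 244
Step 2: IR is satisfied (surplus >= 0)

244


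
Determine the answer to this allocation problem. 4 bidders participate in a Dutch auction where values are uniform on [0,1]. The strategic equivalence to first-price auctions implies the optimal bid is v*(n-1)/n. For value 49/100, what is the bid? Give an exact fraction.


Step 1: Dutch auctions are strategically equivalent to first-price auctions
Step 2: The equilibrium bid is b(v) = v*(n-1)/n
Step 3: b = 49/100 * 3/4
Step 4: b = 147/400

147/400


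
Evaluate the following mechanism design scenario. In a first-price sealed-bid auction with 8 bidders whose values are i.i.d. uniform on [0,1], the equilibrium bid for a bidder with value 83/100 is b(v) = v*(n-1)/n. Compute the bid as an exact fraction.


Step 1: The symmetric BNE bidding function is b(v) = v * (n-1) / n
Step 2: Substitute v = 83/100 and n = 8
Step 3: b = 83/100 * 7/8
Step 4: b = 581/800

581/800
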